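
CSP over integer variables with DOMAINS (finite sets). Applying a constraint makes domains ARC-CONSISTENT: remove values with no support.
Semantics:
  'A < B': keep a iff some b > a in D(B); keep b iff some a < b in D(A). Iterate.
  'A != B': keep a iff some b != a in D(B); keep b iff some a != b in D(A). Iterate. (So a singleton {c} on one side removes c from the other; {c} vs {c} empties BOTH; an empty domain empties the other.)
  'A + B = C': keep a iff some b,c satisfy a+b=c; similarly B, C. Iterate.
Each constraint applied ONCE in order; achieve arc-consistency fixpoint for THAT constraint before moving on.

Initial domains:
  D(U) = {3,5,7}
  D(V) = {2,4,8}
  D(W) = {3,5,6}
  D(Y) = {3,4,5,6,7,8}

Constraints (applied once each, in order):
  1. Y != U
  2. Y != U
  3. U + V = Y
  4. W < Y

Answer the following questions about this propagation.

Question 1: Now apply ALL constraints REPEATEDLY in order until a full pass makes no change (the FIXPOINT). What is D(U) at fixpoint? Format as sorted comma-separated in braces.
pass 0 (initial): D(U)={3,5,7}
pass 1: U {3,5,7}->{3,5}; V {2,4,8}->{2,4}; Y {3,4,5,6,7,8}->{5,7}
pass 2: no change
Fixpoint after 2 passes: D(U) = {3,5}

Answer: {3,5}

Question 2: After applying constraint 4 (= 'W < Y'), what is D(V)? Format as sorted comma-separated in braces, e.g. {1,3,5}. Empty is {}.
Answer: {2,4}

Derivation:
Constraint 1 (Y != U) on D(Y)={3,4,5,6,7,8} D(U)={3,5,7}: no change
Constraint 2 (Y != U) on D(Y)={3,4,5,6,7,8} D(U)={3,5,7}: no change
Constraint 3 (U + V = Y) on D(U)={3,5,7} D(V)={2,4,8} D(Y)={3,4,5,6,7,8}: U {3,5,7}->{3,5}; V {2,4,8}->{2,4}; Y {3,4,5,6,7,8}->{5,7}
Constraint 4 (W < Y) on D(W)={3,5,6} D(Y)={5,7}: no change
So after constraint 4: D(V) = {2,4}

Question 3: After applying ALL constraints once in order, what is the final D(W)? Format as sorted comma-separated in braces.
Constraint 1 (Y != U) on D(Y)={3,4,5,6,7,8} D(U)={3,5,7}: no change
Constraint 2 (Y != U) on D(Y)={3,4,5,6,7,8} D(U)={3,5,7}: no change
Constraint 3 (U + V = Y) on D(U)={3,5,7} D(V)={2,4,8} D(Y)={3,4,5,6,7,8}: U {3,5,7}->{3,5}; V {2,4,8}->{2,4}; Y {3,4,5,6,7,8}->{5,7}
Constraint 4 (W < Y) on D(W)={3,5,6} D(Y)={5,7}: no change
So after all 4 constraints: D(W) = {3,5,6}

Answer: {3,5,6}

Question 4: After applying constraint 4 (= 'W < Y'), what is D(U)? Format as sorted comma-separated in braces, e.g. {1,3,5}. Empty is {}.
Constraint 1 (Y != U) on D(Y)={3,4,5,6,7,8} D(U)={3,5,7}: no change
Constraint 2 (Y != U) on D(Y)={3,4,5,6,7,8} D(U)={3,5,7}: no change
Constraint 3 (U + V = Y) on D(U)={3,5,7} D(V)={2,4,8} D(Y)={3,4,5,6,7,8}: U {3,5,7}->{3,5}; V {2,4,8}->{2,4}; Y {3,4,5,6,7,8}->{5,7}
Constraint 4 (W < Y) on D(W)={3,5,6} D(Y)={5,7}: no change
So after constraint 4: D(U) = {3,5}

Answer: {3,5}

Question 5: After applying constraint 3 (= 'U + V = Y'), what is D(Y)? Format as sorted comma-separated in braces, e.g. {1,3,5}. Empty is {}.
Constraint 1 (Y != U) on D(Y)={3,4,5,6,7,8} D(U)={3,5,7}: no change
Constraint 2 (Y != U) on D(Y)={3,4,5,6,7,8} D(U)={3,5,7}: no change
Constraint 3 (U + V = Y) on D(U)={3,5,7} D(V)={2,4,8} D(Y)={3,4,5,6,7,8}: U {3,5,7}->{3,5}; V {2,4,8}->{2,4}; Y {3,4,5,6,7,8}->{5,7}
So after constraint 3: D(Y) = {5,7}

Answer: {5,7}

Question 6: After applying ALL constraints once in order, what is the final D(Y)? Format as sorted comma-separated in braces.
Constraint 1 (Y != U) on D(Y)={3,4,5,6,7,8} D(U)={3,5,7}: no change
Constraint 2 (Y != U) on D(Y)={3,4,5,6,7,8} D(U)={3,5,7}: no change
Constraint 3 (U + V = Y) on D(U)={3,5,7} D(V)={2,4,8} D(Y)={3,4,5,6,7,8}: U {3,5,7}->{3,5}; V {2,4,8}->{2,4}; Y {3,4,5,6,7,8}->{5,7}
Constraint 4 (W < Y) on D(W)={3,5,6} D(Y)={5,7}: no change
So after all 4 constraints: D(Y) = {5,7}

Answer: {5,7}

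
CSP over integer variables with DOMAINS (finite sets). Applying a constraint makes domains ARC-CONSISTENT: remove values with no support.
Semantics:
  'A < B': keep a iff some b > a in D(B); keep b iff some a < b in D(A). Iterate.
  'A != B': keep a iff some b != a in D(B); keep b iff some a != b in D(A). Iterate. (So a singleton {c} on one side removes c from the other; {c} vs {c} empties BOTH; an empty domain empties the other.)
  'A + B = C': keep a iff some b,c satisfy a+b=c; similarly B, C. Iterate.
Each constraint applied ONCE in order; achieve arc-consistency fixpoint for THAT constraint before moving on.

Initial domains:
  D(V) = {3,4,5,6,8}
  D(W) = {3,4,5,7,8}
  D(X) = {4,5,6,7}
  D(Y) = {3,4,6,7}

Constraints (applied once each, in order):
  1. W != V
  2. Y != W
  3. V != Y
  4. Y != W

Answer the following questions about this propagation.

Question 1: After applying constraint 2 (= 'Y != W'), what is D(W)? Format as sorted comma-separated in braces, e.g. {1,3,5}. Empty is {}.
Answer: {3,4,5,7,8}

Derivation:
Constraint 1 (W != V) on D(W)={3,4,5,7,8} D(V)={3,4,5,6,8}: no change
Constraint 2 (Y != W) on D(Y)={3,4,6,7} D(W)={3,4,5,7,8}: no change
So after constraint 2: D(W) = {3,4,5,7,8}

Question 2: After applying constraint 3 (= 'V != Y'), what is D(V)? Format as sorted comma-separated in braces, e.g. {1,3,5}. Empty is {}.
Constraint 1 (W != V) on D(W)={3,4,5,7,8} D(V)={3,4,5,6,8}: no change
Constraint 2 (Y != W) on D(Y)={3,4,6,7} D(W)={3,4,5,7,8}: no change
Constraint 3 (V != Y) on D(V)={3,4,5,6,8} D(Y)={3,4,6,7}: no change
So after constraint 3: D(V) = {3,4,5,6,8}

Answer: {3,4,5,6,8}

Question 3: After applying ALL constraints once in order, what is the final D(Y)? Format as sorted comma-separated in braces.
Constraint 1 (W != V) on D(W)={3,4,5,7,8} D(V)={3,4,5,6,8}: no change
Constraint 2 (Y != W) on D(Y)={3,4,6,7} D(W)={3,4,5,7,8}: no change
Constraint 3 (V != Y) on D(V)={3,4,5,6,8} D(Y)={3,4,6,7}: no change
Constraint 4 (Y != W) on D(Y)={3,4,6,7} D(W)={3,4,5,7,8}: no change
So after all 4 constraints: D(Y) = {3,4,6,7}

Answer: {3,4,6,7}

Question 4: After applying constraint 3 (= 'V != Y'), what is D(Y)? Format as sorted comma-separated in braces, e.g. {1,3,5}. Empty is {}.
Answer: {3,4,6,7}

Derivation:
Constraint 1 (W != V) on D(W)={3,4,5,7,8} D(V)={3,4,5,6,8}: no change
Constraint 2 (Y != W) on D(Y)={3,4,6,7} D(W)={3,4,5,7,8}: no change
Constraint 3 (V != Y) on D(V)={3,4,5,6,8} D(Y)={3,4,6,7}: no change
So after constraint 3: D(Y) = {3,4,6,7}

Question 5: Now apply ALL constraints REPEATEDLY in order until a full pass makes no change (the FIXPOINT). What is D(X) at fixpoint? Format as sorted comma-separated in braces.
Answer: {4,5,6,7}

Derivation:
pass 0 (initial): D(X)={4,5,6,7}
pass 1: no change
Fixpoint after 1 passes: D(X) = {4,5,6,7}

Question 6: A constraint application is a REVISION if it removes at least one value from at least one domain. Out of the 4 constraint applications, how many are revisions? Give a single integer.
Constraint 1 (W != V) on D(W)={3,4,5,7,8} D(V)={3,4,5,6,8}: no change => not a revision
Constraint 2 (Y != W) on D(Y)={3,4,6,7} D(W)={3,4,5,7,8}: no change => not a revision
Constraint 3 (V != Y) on D(V)={3,4,5,6,8} D(Y)={3,4,6,7}: no change => not a revision
Constraint 4 (Y != W) on D(Y)={3,4,6,7} D(W)={3,4,5,7,8}: no change => not a revision
Total revisions = 0

Answer: 0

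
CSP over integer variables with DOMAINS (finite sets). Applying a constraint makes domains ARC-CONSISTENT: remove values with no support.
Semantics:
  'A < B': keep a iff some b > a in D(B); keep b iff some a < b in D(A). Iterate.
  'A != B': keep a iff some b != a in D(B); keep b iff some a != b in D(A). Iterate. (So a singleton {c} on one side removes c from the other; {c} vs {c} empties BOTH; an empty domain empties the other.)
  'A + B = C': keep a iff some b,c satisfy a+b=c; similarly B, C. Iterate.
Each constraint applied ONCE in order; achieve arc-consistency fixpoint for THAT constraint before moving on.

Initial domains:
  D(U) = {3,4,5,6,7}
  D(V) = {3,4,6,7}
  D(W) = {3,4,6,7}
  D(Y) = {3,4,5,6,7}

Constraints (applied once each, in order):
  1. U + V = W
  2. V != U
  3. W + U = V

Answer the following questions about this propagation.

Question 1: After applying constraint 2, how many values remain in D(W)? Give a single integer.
Answer: 2

Derivation:
Constraint 1 (U + V = W) on D(U)={3,4,5,6,7} D(V)={3,4,6,7} D(W)={3,4,6,7}: U {3,4,5,6,7}->{3,4}; V {3,4,6,7}->{3,4}; W {3,4,6,7}->{6,7}
Constraint 2 (V != U) on D(V)={3,4} D(U)={3,4}: no change
So after constraint 2: D(W)={6,7}, size = 2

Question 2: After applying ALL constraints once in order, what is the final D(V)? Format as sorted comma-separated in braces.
Answer: {}

Derivation:
Constraint 1 (U + V = W) on D(U)={3,4,5,6,7} D(V)={3,4,6,7} D(W)={3,4,6,7}: U {3,4,5,6,7}->{3,4}; V {3,4,6,7}->{3,4}; W {3,4,6,7}->{6,7}
Constraint 2 (V != U) on D(V)={3,4} D(U)={3,4}: no change
Constraint 3 (W + U = V) on D(W)={6,7} D(U)={3,4} D(V)={3,4}: W {6,7}->{}; U {3,4}->{}; V {3,4}->{}
So after all 3 constraints: D(V) = {}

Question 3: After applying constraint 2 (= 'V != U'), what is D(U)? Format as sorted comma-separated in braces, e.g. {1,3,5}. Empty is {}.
Constraint 1 (U + V = W) on D(U)={3,4,5,6,7} D(V)={3,4,6,7} D(W)={3,4,6,7}: U {3,4,5,6,7}->{3,4}; V {3,4,6,7}->{3,4}; W {3,4,6,7}->{6,7}
Constraint 2 (V != U) on D(V)={3,4} D(U)={3,4}: no change
So after constraint 2: D(U) = {3,4}

Answer: {3,4}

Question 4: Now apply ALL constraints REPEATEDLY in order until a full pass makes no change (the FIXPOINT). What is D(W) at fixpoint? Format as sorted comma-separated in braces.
pass 0 (initial): D(W)={3,4,6,7}
pass 1: U {3,4,5,6,7}->{}; V {3,4,6,7}->{}; W {3,4,6,7}->{}
pass 2: no change
Fixpoint after 2 passes: D(W) = {}

Answer: {}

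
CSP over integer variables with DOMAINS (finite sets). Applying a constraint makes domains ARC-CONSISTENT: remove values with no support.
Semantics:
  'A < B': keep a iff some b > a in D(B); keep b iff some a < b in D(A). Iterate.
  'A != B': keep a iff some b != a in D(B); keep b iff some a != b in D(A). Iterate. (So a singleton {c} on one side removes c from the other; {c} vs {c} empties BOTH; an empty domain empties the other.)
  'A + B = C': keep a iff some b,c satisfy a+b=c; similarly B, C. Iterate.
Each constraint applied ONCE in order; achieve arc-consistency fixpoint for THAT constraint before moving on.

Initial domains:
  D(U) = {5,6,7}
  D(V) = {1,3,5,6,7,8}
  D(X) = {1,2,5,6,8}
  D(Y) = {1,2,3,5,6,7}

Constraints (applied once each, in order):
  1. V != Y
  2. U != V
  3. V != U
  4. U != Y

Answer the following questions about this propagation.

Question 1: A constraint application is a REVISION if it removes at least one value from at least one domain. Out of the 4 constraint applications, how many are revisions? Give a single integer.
Answer: 0

Derivation:
Constraint 1 (V != Y) on D(V)={1,3,5,6,7,8} D(Y)={1,2,3,5,6,7}: no change => not a revision
Constraint 2 (U != V) on D(U)={5,6,7} D(V)={1,3,5,6,7,8}: no change => not a revision
Constraint 3 (V != U) on D(V)={1,3,5,6,7,8} D(U)={5,6,7}: no change => not a revision
Constraint 4 (U != Y) on D(U)={5,6,7} D(Y)={1,2,3,5,6,7}: no change => not a revision
Total revisions = 0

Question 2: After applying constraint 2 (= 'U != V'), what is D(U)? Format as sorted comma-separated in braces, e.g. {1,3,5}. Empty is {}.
Constraint 1 (V != Y) on D(V)={1,3,5,6,7,8} D(Y)={1,2,3,5,6,7}: no change
Constraint 2 (U != V) on D(U)={5,6,7} D(V)={1,3,5,6,7,8}: no change
So after constraint 2: D(U) = {5,6,7}

Answer: {5,6,7}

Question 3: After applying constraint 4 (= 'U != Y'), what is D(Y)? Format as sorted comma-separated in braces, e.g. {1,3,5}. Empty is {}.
Constraint 1 (V != Y) on D(V)={1,3,5,6,7,8} D(Y)={1,2,3,5,6,7}: no change
Constraint 2 (U != V) on D(U)={5,6,7} D(V)={1,3,5,6,7,8}: no change
Constraint 3 (V != U) on D(V)={1,3,5,6,7,8} D(U)={5,6,7}: no change
Constraint 4 (U != Y) on D(U)={5,6,7} D(Y)={1,2,3,5,6,7}: no change
So after constraint 4: D(Y) = {1,2,3,5,6,7}

Answer: {1,2,3,5,6,7}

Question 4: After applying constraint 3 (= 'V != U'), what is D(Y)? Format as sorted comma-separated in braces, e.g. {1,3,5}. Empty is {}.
Constraint 1 (V != Y) on D(V)={1,3,5,6,7,8} D(Y)={1,2,3,5,6,7}: no change
Constraint 2 (U != V) on D(U)={5,6,7} D(V)={1,3,5,6,7,8}: no change
Constraint 3 (V != U) on D(V)={1,3,5,6,7,8} D(U)={5,6,7}: no change
So after constraint 3: D(Y) = {1,2,3,5,6,7}

Answer: {1,2,3,5,6,7}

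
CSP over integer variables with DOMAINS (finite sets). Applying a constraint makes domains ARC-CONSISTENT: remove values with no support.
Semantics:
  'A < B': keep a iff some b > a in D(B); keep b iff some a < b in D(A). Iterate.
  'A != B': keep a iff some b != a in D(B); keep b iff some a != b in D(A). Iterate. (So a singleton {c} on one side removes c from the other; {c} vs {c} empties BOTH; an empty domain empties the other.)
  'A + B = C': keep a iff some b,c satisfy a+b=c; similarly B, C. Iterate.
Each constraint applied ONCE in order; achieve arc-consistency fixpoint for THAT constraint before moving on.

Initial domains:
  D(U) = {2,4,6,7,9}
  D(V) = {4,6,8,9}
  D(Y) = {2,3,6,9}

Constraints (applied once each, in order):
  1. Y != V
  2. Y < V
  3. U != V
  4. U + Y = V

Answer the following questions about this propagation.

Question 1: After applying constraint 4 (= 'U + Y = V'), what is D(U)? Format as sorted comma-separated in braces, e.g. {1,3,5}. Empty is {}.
Answer: {2,4,6,7}

Derivation:
Constraint 1 (Y != V) on D(Y)={2,3,6,9} D(V)={4,6,8,9}: no change
Constraint 2 (Y < V) on D(Y)={2,3,6,9} D(V)={4,6,8,9}: Y {2,3,6,9}->{2,3,6}
Constraint 3 (U != V) on D(U)={2,4,6,7,9} D(V)={4,6,8,9}: no change
Constraint 4 (U + Y = V) on D(U)={2,4,6,7,9} D(Y)={2,3,6} D(V)={4,6,8,9}: U {2,4,6,7,9}->{2,4,6,7}
So after constraint 4: D(U) = {2,4,6,7}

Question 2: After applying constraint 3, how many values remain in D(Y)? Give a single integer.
Constraint 1 (Y != V) on D(Y)={2,3,6,9} D(V)={4,6,8,9}: no change
Constraint 2 (Y < V) on D(Y)={2,3,6,9} D(V)={4,6,8,9}: Y {2,3,6,9}->{2,3,6}
Constraint 3 (U != V) on D(U)={2,4,6,7,9} D(V)={4,6,8,9}: no change
So after constraint 3: D(Y)={2,3,6}, size = 3

Answer: 3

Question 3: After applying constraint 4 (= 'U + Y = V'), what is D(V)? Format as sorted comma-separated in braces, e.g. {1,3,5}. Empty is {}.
Constraint 1 (Y != V) on D(Y)={2,3,6,9} D(V)={4,6,8,9}: no change
Constraint 2 (Y < V) on D(Y)={2,3,6,9} D(V)={4,6,8,9}: Y {2,3,6,9}->{2,3,6}
Constraint 3 (U != V) on D(U)={2,4,6,7,9} D(V)={4,6,8,9}: no change
Constraint 4 (U + Y = V) on D(U)={2,4,6,7,9} D(Y)={2,3,6} D(V)={4,6,8,9}: U {2,4,6,7,9}->{2,4,6,7}
So after constraint 4: D(V) = {4,6,8,9}

Answer: {4,6,8,9}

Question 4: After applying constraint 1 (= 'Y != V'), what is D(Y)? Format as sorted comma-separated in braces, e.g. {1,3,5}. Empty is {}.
Constraint 1 (Y != V) on D(Y)={2,3,6,9} D(V)={4,6,8,9}: no change
So after constraint 1: D(Y) = {2,3,6,9}

Answer: {2,3,6,9}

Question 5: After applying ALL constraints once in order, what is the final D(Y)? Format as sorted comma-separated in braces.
Constraint 1 (Y != V) on D(Y)={2,3,6,9} D(V)={4,6,8,9}: no change
Constraint 2 (Y < V) on D(Y)={2,3,6,9} D(V)={4,6,8,9}: Y {2,3,6,9}->{2,3,6}
Constraint 3 (U != V) on D(U)={2,4,6,7,9} D(V)={4,6,8,9}: no change
Constraint 4 (U + Y = V) on D(U)={2,4,6,7,9} D(Y)={2,3,6} D(V)={4,6,8,9}: U {2,4,6,7,9}->{2,4,6,7}
So after all 4 constraints: D(Y) = {2,3,6}

Answer: {2,3,6}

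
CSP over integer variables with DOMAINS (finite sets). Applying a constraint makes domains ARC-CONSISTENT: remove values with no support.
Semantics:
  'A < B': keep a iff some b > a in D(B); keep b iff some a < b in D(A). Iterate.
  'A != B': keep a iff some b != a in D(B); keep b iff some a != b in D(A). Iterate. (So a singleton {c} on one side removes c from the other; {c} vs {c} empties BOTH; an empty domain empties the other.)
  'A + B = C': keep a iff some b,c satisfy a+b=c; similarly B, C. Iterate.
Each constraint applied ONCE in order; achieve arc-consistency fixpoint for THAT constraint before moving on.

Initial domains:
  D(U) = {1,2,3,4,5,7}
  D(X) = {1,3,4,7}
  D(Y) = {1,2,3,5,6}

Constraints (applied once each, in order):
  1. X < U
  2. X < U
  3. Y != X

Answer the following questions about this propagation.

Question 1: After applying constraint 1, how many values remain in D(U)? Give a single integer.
Constraint 1 (X < U) on D(X)={1,3,4,7} D(U)={1,2,3,4,5,7}: X {1,3,4,7}->{1,3,4}; U {1,2,3,4,5,7}->{2,3,4,5,7}
So after constraint 1: D(U)={2,3,4,5,7}, size = 5

Answer: 5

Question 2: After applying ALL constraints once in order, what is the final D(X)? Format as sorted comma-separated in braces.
Constraint 1 (X < U) on D(X)={1,3,4,7} D(U)={1,2,3,4,5,7}: X {1,3,4,7}->{1,3,4}; U {1,2,3,4,5,7}->{2,3,4,5,7}
Constraint 2 (X < U) on D(X)={1,3,4} D(U)={2,3,4,5,7}: no change
Constraint 3 (Y != X) on D(Y)={1,2,3,5,6} D(X)={1,3,4}: no change
So after all 3 constraints: D(X) = {1,3,4}

Answer: {1,3,4}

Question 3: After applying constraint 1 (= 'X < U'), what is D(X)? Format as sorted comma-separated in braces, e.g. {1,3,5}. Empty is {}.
Constraint 1 (X < U) on D(X)={1,3,4,7} D(U)={1,2,3,4,5,7}: X {1,3,4,7}->{1,3,4}; U {1,2,3,4,5,7}->{2,3,4,5,7}
So after constraint 1: D(X) = {1,3,4}

Answer: {1,3,4}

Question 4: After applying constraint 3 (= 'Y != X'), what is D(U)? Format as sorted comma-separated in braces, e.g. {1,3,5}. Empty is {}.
Constraint 1 (X < U) on D(X)={1,3,4,7} D(U)={1,2,3,4,5,7}: X {1,3,4,7}->{1,3,4}; U {1,2,3,4,5,7}->{2,3,4,5,7}
Constraint 2 (X < U) on D(X)={1,3,4} D(U)={2,3,4,5,7}: no change
Constraint 3 (Y != X) on D(Y)={1,2,3,5,6} D(X)={1,3,4}: no change
So after constraint 3: D(U) = {2,3,4,5,7}

Answer: {2,3,4,5,7}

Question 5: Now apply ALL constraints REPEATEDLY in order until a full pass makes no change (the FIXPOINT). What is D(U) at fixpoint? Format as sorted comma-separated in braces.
Answer: {2,3,4,5,7}

Derivation:
pass 0 (initial): D(U)={1,2,3,4,5,7}
pass 1: U {1,2,3,4,5,7}->{2,3,4,5,7}; X {1,3,4,7}->{1,3,4}
pass 2: no change
Fixpoint after 2 passes: D(U) = {2,3,4,5,7}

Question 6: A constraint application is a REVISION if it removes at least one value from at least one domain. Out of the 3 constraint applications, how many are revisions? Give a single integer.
Answer: 1

Derivation:
Constraint 1 (X < U) on D(X)={1,3,4,7} D(U)={1,2,3,4,5,7}: X {1,3,4,7}->{1,3,4}; U {1,2,3,4,5,7}->{2,3,4,5,7} => REVISION
Constraint 2 (X < U) on D(X)={1,3,4} D(U)={2,3,4,5,7}: no change => not a revision
Constraint 3 (Y != X) on D(Y)={1,2,3,5,6} D(X)={1,3,4}: no change => not a revision
Total revisions = 1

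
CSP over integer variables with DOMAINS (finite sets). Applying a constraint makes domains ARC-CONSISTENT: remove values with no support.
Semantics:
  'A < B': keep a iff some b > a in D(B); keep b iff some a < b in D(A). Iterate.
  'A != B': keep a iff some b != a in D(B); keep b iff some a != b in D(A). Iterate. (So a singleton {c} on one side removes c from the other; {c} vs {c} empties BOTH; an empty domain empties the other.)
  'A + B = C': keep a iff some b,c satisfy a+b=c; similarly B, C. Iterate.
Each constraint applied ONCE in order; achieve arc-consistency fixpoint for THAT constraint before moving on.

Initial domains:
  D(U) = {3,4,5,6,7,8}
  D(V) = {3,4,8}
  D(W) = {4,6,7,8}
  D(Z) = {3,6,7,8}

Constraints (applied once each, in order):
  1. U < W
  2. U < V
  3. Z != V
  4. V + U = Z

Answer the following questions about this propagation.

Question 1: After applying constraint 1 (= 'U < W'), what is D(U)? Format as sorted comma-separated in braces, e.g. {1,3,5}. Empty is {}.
Answer: {3,4,5,6,7}

Derivation:
Constraint 1 (U < W) on D(U)={3,4,5,6,7,8} D(W)={4,6,7,8}: U {3,4,5,6,7,8}->{3,4,5,6,7}
So after constraint 1: D(U) = {3,4,5,6,7}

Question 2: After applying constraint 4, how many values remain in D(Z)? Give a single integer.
Constraint 1 (U < W) on D(U)={3,4,5,6,7,8} D(W)={4,6,7,8}: U {3,4,5,6,7,8}->{3,4,5,6,7}
Constraint 2 (U < V) on D(U)={3,4,5,6,7} D(V)={3,4,8}: V {3,4,8}->{4,8}
Constraint 3 (Z != V) on D(Z)={3,6,7,8} D(V)={4,8}: no change
Constraint 4 (V + U = Z) on D(V)={4,8} D(U)={3,4,5,6,7} D(Z)={3,6,7,8}: V {4,8}->{4}; U {3,4,5,6,7}->{3,4}; Z {3,6,7,8}->{7,8}
So after constraint 4: D(Z)={7,8}, size = 2

Answer: 2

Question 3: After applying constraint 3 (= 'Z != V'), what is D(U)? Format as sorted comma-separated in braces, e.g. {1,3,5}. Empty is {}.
Answer: {3,4,5,6,7}

Derivation:
Constraint 1 (U < W) on D(U)={3,4,5,6,7,8} D(W)={4,6,7,8}: U {3,4,5,6,7,8}->{3,4,5,6,7}
Constraint 2 (U < V) on D(U)={3,4,5,6,7} D(V)={3,4,8}: V {3,4,8}->{4,8}
Constraint 3 (Z != V) on D(Z)={3,6,7,8} D(V)={4,8}: no change
So after constraint 3: D(U) = {3,4,5,6,7}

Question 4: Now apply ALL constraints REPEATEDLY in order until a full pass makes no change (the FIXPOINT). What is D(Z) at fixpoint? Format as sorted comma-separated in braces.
Answer: {7}

Derivation:
pass 0 (initial): D(Z)={3,6,7,8}
pass 1: U {3,4,5,6,7,8}->{3,4}; V {3,4,8}->{4}; Z {3,6,7,8}->{7,8}
pass 2: U {3,4}->{3}; Z {7,8}->{7}
pass 3: no change
Fixpoint after 3 passes: D(Z) = {7}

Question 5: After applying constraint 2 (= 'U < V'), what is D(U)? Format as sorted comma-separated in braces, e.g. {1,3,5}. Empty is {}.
Answer: {3,4,5,6,7}

Derivation:
Constraint 1 (U < W) on D(U)={3,4,5,6,7,8} D(W)={4,6,7,8}: U {3,4,5,6,7,8}->{3,4,5,6,7}
Constraint 2 (U < V) on D(U)={3,4,5,6,7} D(V)={3,4,8}: V {3,4,8}->{4,8}
So after constraint 2: D(U) = {3,4,5,6,7}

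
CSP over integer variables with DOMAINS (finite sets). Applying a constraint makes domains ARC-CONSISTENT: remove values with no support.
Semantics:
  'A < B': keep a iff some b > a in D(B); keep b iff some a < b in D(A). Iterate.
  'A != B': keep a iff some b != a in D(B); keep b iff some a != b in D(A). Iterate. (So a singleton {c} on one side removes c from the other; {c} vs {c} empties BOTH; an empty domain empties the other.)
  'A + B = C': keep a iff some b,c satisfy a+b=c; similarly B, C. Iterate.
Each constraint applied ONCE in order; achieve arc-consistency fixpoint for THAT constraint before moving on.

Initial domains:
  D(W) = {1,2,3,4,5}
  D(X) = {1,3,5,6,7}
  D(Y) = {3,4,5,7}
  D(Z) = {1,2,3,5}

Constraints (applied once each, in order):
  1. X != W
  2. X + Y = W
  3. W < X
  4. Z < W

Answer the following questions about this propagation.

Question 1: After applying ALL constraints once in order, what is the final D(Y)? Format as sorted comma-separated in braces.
Answer: {3,4}

Derivation:
Constraint 1 (X != W) on D(X)={1,3,5,6,7} D(W)={1,2,3,4,5}: no change
Constraint 2 (X + Y = W) on D(X)={1,3,5,6,7} D(Y)={3,4,5,7} D(W)={1,2,3,4,5}: X {1,3,5,6,7}->{1}; Y {3,4,5,7}->{3,4}; W {1,2,3,4,5}->{4,5}
Constraint 3 (W < X) on D(W)={4,5} D(X)={1}: W {4,5}->{}; X {1}->{}
Constraint 4 (Z < W) on D(Z)={1,2,3,5} D(W)={}: Z {1,2,3,5}->{}
So after all 4 constraints: D(Y) = {3,4}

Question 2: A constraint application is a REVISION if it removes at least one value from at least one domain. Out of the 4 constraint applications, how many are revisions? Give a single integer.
Answer: 3

Derivation:
Constraint 1 (X != W) on D(X)={1,3,5,6,7} D(W)={1,2,3,4,5}: no change => not a revision
Constraint 2 (X + Y = W) on D(X)={1,3,5,6,7} D(Y)={3,4,5,7} D(W)={1,2,3,4,5}: X {1,3,5,6,7}->{1}; Y {3,4,5,7}->{3,4}; W {1,2,3,4,5}->{4,5} => REVISION
Constraint 3 (W < X) on D(W)={4,5} D(X)={1}: W {4,5}->{}; X {1}->{} => REVISION
Constraint 4 (Z < W) on D(Z)={1,2,3,5} D(W)={}: Z {1,2,3,5}->{} => REVISION
Total revisions = 3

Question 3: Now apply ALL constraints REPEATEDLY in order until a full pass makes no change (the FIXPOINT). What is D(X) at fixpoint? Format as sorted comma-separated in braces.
pass 0 (initial): D(X)={1,3,5,6,7}
pass 1: W {1,2,3,4,5}->{}; X {1,3,5,6,7}->{}; Y {3,4,5,7}->{3,4}; Z {1,2,3,5}->{}
pass 2: Y {3,4}->{}
pass 3: no change
Fixpoint after 3 passes: D(X) = {}

Answer: {}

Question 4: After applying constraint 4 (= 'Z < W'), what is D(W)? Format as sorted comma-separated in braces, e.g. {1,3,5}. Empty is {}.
Constraint 1 (X != W) on D(X)={1,3,5,6,7} D(W)={1,2,3,4,5}: no change
Constraint 2 (X + Y = W) on D(X)={1,3,5,6,7} D(Y)={3,4,5,7} D(W)={1,2,3,4,5}: X {1,3,5,6,7}->{1}; Y {3,4,5,7}->{3,4}; W {1,2,3,4,5}->{4,5}
Constraint 3 (W < X) on D(W)={4,5} D(X)={1}: W {4,5}->{}; X {1}->{}
Constraint 4 (Z < W) on D(Z)={1,2,3,5} D(W)={}: Z {1,2,3,5}->{}
So after constraint 4: D(W) = {}

Answer: {}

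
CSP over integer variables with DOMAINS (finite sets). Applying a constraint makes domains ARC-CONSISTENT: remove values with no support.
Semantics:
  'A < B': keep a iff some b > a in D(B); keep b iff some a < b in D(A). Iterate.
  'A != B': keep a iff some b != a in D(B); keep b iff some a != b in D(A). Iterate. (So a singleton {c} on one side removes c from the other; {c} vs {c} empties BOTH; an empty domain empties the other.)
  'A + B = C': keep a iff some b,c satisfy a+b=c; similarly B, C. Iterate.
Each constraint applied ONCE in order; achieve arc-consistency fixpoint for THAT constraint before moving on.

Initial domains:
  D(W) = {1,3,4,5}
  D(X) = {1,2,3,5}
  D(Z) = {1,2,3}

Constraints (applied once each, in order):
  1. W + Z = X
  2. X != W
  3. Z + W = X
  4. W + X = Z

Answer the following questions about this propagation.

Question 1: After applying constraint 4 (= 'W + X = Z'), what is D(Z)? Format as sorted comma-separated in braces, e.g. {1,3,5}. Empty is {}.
Constraint 1 (W + Z = X) on D(W)={1,3,4,5} D(Z)={1,2,3} D(X)={1,2,3,5}: W {1,3,4,5}->{1,3,4}; Z {1,2,3}->{1,2}; X {1,2,3,5}->{2,3,5}
Constraint 2 (X != W) on D(X)={2,3,5} D(W)={1,3,4}: no change
Constraint 3 (Z + W = X) on D(Z)={1,2} D(W)={1,3,4} D(X)={2,3,5}: no change
Constraint 4 (W + X = Z) on D(W)={1,3,4} D(X)={2,3,5} D(Z)={1,2}: W {1,3,4}->{}; X {2,3,5}->{}; Z {1,2}->{}
So after constraint 4: D(Z) = {}

Answer: {}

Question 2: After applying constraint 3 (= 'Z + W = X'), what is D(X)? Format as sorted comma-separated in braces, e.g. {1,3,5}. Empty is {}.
Constraint 1 (W + Z = X) on D(W)={1,3,4,5} D(Z)={1,2,3} D(X)={1,2,3,5}: W {1,3,4,5}->{1,3,4}; Z {1,2,3}->{1,2}; X {1,2,3,5}->{2,3,5}
Constraint 2 (X != W) on D(X)={2,3,5} D(W)={1,3,4}: no change
Constraint 3 (Z + W = X) on D(Z)={1,2} D(W)={1,3,4} D(X)={2,3,5}: no change
So after constraint 3: D(X) = {2,3,5}

Answer: {2,3,5}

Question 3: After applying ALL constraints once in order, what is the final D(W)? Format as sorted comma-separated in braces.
Answer: {}

Derivation:
Constraint 1 (W + Z = X) on D(W)={1,3,4,5} D(Z)={1,2,3} D(X)={1,2,3,5}: W {1,3,4,5}->{1,3,4}; Z {1,2,3}->{1,2}; X {1,2,3,5}->{2,3,5}
Constraint 2 (X != W) on D(X)={2,3,5} D(W)={1,3,4}: no change
Constraint 3 (Z + W = X) on D(Z)={1,2} D(W)={1,3,4} D(X)={2,3,5}: no change
Constraint 4 (W + X = Z) on D(W)={1,3,4} D(X)={2,3,5} D(Z)={1,2}: W {1,3,4}->{}; X {2,3,5}->{}; Z {1,2}->{}
So after all 4 constraints: D(W) = {}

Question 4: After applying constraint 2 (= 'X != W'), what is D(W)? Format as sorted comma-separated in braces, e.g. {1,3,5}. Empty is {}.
Constraint 1 (W + Z = X) on D(W)={1,3,4,5} D(Z)={1,2,3} D(X)={1,2,3,5}: W {1,3,4,5}->{1,3,4}; Z {1,2,3}->{1,2}; X {1,2,3,5}->{2,3,5}
Constraint 2 (X != W) on D(X)={2,3,5} D(W)={1,3,4}: no change
So after constraint 2: D(W) = {1,3,4}

Answer: {1,3,4}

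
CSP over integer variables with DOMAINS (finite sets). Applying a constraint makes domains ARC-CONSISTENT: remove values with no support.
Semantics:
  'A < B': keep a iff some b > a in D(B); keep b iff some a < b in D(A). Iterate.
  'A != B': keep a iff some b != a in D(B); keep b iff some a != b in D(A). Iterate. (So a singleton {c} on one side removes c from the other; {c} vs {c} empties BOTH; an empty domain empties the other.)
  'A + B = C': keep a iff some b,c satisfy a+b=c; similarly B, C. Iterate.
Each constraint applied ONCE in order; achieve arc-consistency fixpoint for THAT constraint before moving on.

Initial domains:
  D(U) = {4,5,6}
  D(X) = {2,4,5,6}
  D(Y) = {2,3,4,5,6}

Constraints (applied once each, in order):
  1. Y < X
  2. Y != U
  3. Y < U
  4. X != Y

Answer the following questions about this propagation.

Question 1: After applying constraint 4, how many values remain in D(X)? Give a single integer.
Constraint 1 (Y < X) on D(Y)={2,3,4,5,6} D(X)={2,4,5,6}: Y {2,3,4,5,6}->{2,3,4,5}; X {2,4,5,6}->{4,5,6}
Constraint 2 (Y != U) on D(Y)={2,3,4,5} D(U)={4,5,6}: no change
Constraint 3 (Y < U) on D(Y)={2,3,4,5} D(U)={4,5,6}: no change
Constraint 4 (X != Y) on D(X)={4,5,6} D(Y)={2,3,4,5}: no change
So after constraint 4: D(X)={4,5,6}, size = 3

Answer: 3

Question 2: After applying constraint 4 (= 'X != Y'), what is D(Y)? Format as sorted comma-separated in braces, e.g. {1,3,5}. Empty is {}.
Answer: {2,3,4,5}

Derivation:
Constraint 1 (Y < X) on D(Y)={2,3,4,5,6} D(X)={2,4,5,6}: Y {2,3,4,5,6}->{2,3,4,5}; X {2,4,5,6}->{4,5,6}
Constraint 2 (Y != U) on D(Y)={2,3,4,5} D(U)={4,5,6}: no change
Constraint 3 (Y < U) on D(Y)={2,3,4,5} D(U)={4,5,6}: no change
Constraint 4 (X != Y) on D(X)={4,5,6} D(Y)={2,3,4,5}: no change
So after constraint 4: D(Y) = {2,3,4,5}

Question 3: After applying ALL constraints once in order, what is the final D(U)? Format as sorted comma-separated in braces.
Answer: {4,5,6}

Derivation:
Constraint 1 (Y < X) on D(Y)={2,3,4,5,6} D(X)={2,4,5,6}: Y {2,3,4,5,6}->{2,3,4,5}; X {2,4,5,6}->{4,5,6}
Constraint 2 (Y != U) on D(Y)={2,3,4,5} D(U)={4,5,6}: no change
Constraint 3 (Y < U) on D(Y)={2,3,4,5} D(U)={4,5,6}: no change
Constraint 4 (X != Y) on D(X)={4,5,6} D(Y)={2,3,4,5}: no change
So after all 4 constraints: D(U) = {4,5,6}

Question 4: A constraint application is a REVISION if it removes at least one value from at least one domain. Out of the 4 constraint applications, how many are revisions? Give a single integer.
Constraint 1 (Y < X) on D(Y)={2,3,4,5,6} D(X)={2,4,5,6}: Y {2,3,4,5,6}->{2,3,4,5}; X {2,4,5,6}->{4,5,6} => REVISION
Constraint 2 (Y != U) on D(Y)={2,3,4,5} D(U)={4,5,6}: no change => not a revision
Constraint 3 (Y < U) on D(Y)={2,3,4,5} D(U)={4,5,6}: no change => not a revision
Constraint 4 (X != Y) on D(X)={4,5,6} D(Y)={2,3,4,5}: no change => not a revision
Total revisions = 1

Answer: 1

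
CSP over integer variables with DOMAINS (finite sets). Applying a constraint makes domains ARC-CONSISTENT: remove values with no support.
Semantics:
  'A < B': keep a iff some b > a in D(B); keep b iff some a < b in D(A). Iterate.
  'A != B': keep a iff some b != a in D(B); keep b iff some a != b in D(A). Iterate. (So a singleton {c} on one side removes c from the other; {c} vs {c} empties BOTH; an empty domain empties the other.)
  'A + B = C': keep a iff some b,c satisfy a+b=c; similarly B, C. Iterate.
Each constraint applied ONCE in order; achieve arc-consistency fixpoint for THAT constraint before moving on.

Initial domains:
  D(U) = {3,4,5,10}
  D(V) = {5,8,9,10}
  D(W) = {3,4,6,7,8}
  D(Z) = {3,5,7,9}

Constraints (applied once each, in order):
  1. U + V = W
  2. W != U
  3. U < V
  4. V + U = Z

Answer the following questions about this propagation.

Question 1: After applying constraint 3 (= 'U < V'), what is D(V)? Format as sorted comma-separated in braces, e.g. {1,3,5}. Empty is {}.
Constraint 1 (U + V = W) on D(U)={3,4,5,10} D(V)={5,8,9,10} D(W)={3,4,6,7,8}: U {3,4,5,10}->{3}; V {5,8,9,10}->{5}; W {3,4,6,7,8}->{8}
Constraint 2 (W != U) on D(W)={8} D(U)={3}: no change
Constraint 3 (U < V) on D(U)={3} D(V)={5}: no change
So after constraint 3: D(V) = {5}

Answer: {5}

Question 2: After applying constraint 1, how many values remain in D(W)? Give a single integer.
Answer: 1

Derivation:
Constraint 1 (U + V = W) on D(U)={3,4,5,10} D(V)={5,8,9,10} D(W)={3,4,6,7,8}: U {3,4,5,10}->{3}; V {5,8,9,10}->{5}; W {3,4,6,7,8}->{8}
So after constraint 1: D(W)={8}, size = 1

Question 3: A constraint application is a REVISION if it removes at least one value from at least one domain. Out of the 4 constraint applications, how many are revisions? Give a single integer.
Constraint 1 (U + V = W) on D(U)={3,4,5,10} D(V)={5,8,9,10} D(W)={3,4,6,7,8}: U {3,4,5,10}->{3}; V {5,8,9,10}->{5}; W {3,4,6,7,8}->{8} => REVISION
Constraint 2 (W != U) on D(W)={8} D(U)={3}: no change => not a revision
Constraint 3 (U < V) on D(U)={3} D(V)={5}: no change => not a revision
Constraint 4 (V + U = Z) on D(V)={5} D(U)={3} D(Z)={3,5,7,9}: V {5}->{}; U {3}->{}; Z {3,5,7,9}->{} => REVISION
Total revisions = 2

Answer: 2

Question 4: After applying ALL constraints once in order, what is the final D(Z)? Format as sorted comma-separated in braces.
Answer: {}

Derivation:
Constraint 1 (U + V = W) on D(U)={3,4,5,10} D(V)={5,8,9,10} D(W)={3,4,6,7,8}: U {3,4,5,10}->{3}; V {5,8,9,10}->{5}; W {3,4,6,7,8}->{8}
Constraint 2 (W != U) on D(W)={8} D(U)={3}: no change
Constraint 3 (U < V) on D(U)={3} D(V)={5}: no change
Constraint 4 (V + U = Z) on D(V)={5} D(U)={3} D(Z)={3,5,7,9}: V {5}->{}; U {3}->{}; Z {3,5,7,9}->{}
So after all 4 constraints: D(Z) = {}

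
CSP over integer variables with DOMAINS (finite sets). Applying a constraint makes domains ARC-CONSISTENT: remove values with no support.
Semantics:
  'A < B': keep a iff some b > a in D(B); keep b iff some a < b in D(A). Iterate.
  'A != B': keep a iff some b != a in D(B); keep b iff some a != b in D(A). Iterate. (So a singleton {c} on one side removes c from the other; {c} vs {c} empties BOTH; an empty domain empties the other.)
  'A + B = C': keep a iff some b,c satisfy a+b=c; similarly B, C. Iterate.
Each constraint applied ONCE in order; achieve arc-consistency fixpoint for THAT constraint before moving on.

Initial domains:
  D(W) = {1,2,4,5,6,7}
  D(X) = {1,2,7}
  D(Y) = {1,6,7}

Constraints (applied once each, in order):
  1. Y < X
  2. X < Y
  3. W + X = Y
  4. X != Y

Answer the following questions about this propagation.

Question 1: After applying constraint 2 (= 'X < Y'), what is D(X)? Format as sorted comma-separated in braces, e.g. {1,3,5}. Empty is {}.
Constraint 1 (Y < X) on D(Y)={1,6,7} D(X)={1,2,7}: Y {1,6,7}->{1,6}; X {1,2,7}->{2,7}
Constraint 2 (X < Y) on D(X)={2,7} D(Y)={1,6}: X {2,7}->{2}; Y {1,6}->{6}
So after constraint 2: D(X) = {2}

Answer: {2}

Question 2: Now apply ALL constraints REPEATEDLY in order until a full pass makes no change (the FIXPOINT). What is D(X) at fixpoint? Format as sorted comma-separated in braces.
Answer: {}

Derivation:
pass 0 (initial): D(X)={1,2,7}
pass 1: W {1,2,4,5,6,7}->{4}; X {1,2,7}->{2}; Y {1,6,7}->{6}
pass 2: W {4}->{}; X {2}->{}; Y {6}->{}
pass 3: no change
Fixpoint after 3 passes: D(X) = {}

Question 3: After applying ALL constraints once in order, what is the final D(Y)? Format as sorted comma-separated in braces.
Answer: {6}

Derivation:
Constraint 1 (Y < X) on D(Y)={1,6,7} D(X)={1,2,7}: Y {1,6,7}->{1,6}; X {1,2,7}->{2,7}
Constraint 2 (X < Y) on D(X)={2,7} D(Y)={1,6}: X {2,7}->{2}; Y {1,6}->{6}
Constraint 3 (W + X = Y) on D(W)={1,2,4,5,6,7} D(X)={2} D(Y)={6}: W {1,2,4,5,6,7}->{4}
Constraint 4 (X != Y) on D(X)={2} D(Y)={6}: no change
So after all 4 constraints: D(Y) = {6}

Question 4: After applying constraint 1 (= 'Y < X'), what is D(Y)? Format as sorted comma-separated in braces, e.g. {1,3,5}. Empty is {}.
Answer: {1,6}

Derivation:
Constraint 1 (Y < X) on D(Y)={1,6,7} D(X)={1,2,7}: Y {1,6,7}->{1,6}; X {1,2,7}->{2,7}
So after constraint 1: D(Y) = {1,6}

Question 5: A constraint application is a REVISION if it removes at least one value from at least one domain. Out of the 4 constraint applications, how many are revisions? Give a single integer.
Answer: 3

Derivation:
Constraint 1 (Y < X) on D(Y)={1,6,7} D(X)={1,2,7}: Y {1,6,7}->{1,6}; X {1,2,7}->{2,7} => REVISION
Constraint 2 (X < Y) on D(X)={2,7} D(Y)={1,6}: X {2,7}->{2}; Y {1,6}->{6} => REVISION
Constraint 3 (W + X = Y) on D(W)={1,2,4,5,6,7} D(X)={2} D(Y)={6}: W {1,2,4,5,6,7}->{4} => REVISION
Constraint 4 (X != Y) on D(X)={2} D(Y)={6}: no change => not a revision
Total revisions = 3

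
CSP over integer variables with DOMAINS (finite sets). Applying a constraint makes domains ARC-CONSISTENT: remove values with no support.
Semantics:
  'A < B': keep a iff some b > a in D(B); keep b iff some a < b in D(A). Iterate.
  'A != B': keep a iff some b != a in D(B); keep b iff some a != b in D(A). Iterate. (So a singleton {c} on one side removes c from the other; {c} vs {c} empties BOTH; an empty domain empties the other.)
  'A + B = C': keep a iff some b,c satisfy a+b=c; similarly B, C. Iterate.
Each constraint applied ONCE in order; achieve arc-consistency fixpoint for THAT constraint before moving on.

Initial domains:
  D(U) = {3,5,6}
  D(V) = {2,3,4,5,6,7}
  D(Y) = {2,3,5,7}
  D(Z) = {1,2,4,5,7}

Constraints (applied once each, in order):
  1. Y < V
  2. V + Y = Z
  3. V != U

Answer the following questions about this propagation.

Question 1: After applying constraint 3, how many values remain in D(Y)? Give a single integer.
Constraint 1 (Y < V) on D(Y)={2,3,5,7} D(V)={2,3,4,5,6,7}: Y {2,3,5,7}->{2,3,5}; V {2,3,4,5,6,7}->{3,4,5,6,7}
Constraint 2 (V + Y = Z) on D(V)={3,4,5,6,7} D(Y)={2,3,5} D(Z)={1,2,4,5,7}: V {3,4,5,6,7}->{3,4,5}; Y {2,3,5}->{2,3}; Z {1,2,4,5,7}->{5,7}
Constraint 3 (V != U) on D(V)={3,4,5} D(U)={3,5,6}: no change
So after constraint 3: D(Y)={2,3}, size = 2

Answer: 2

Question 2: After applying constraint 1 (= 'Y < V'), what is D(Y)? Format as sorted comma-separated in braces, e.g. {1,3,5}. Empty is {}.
Constraint 1 (Y < V) on D(Y)={2,3,5,7} D(V)={2,3,4,5,6,7}: Y {2,3,5,7}->{2,3,5}; V {2,3,4,5,6,7}->{3,4,5,6,7}
So after constraint 1: D(Y) = {2,3,5}

Answer: {2,3,5}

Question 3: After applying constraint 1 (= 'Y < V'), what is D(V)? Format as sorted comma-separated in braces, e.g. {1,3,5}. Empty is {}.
Answer: {3,4,5,6,7}

Derivation:
Constraint 1 (Y < V) on D(Y)={2,3,5,7} D(V)={2,3,4,5,6,7}: Y {2,3,5,7}->{2,3,5}; V {2,3,4,5,6,7}->{3,4,5,6,7}
So after constraint 1: D(V) = {3,4,5,6,7}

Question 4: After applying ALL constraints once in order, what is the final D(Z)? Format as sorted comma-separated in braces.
Answer: {5,7}

Derivation:
Constraint 1 (Y < V) on D(Y)={2,3,5,7} D(V)={2,3,4,5,6,7}: Y {2,3,5,7}->{2,3,5}; V {2,3,4,5,6,7}->{3,4,5,6,7}
Constraint 2 (V + Y = Z) on D(V)={3,4,5,6,7} D(Y)={2,3,5} D(Z)={1,2,4,5,7}: V {3,4,5,6,7}->{3,4,5}; Y {2,3,5}->{2,3}; Z {1,2,4,5,7}->{5,7}
Constraint 3 (V != U) on D(V)={3,4,5} D(U)={3,5,6}: no change
So after all 3 constraints: D(Z) = {5,7}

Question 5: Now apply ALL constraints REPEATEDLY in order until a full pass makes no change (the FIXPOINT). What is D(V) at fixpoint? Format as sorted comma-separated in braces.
pass 0 (initial): D(V)={2,3,4,5,6,7}
pass 1: V {2,3,4,5,6,7}->{3,4,5}; Y {2,3,5,7}->{2,3}; Z {1,2,4,5,7}->{5,7}
pass 2: no change
Fixpoint after 2 passes: D(V) = {3,4,5}

Answer: {3,4,5}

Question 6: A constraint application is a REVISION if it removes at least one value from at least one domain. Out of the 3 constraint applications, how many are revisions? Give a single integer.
Answer: 2

Derivation:
Constraint 1 (Y < V) on D(Y)={2,3,5,7} D(V)={2,3,4,5,6,7}: Y {2,3,5,7}->{2,3,5}; V {2,3,4,5,6,7}->{3,4,5,6,7} => REVISION
Constraint 2 (V + Y = Z) on D(V)={3,4,5,6,7} D(Y)={2,3,5} D(Z)={1,2,4,5,7}: V {3,4,5,6,7}->{3,4,5}; Y {2,3,5}->{2,3}; Z {1,2,4,5,7}->{5,7} => REVISION
Constraint 3 (V != U) on D(V)={3,4,5} D(U)={3,5,6}: no change => not a revision
Total revisions = 2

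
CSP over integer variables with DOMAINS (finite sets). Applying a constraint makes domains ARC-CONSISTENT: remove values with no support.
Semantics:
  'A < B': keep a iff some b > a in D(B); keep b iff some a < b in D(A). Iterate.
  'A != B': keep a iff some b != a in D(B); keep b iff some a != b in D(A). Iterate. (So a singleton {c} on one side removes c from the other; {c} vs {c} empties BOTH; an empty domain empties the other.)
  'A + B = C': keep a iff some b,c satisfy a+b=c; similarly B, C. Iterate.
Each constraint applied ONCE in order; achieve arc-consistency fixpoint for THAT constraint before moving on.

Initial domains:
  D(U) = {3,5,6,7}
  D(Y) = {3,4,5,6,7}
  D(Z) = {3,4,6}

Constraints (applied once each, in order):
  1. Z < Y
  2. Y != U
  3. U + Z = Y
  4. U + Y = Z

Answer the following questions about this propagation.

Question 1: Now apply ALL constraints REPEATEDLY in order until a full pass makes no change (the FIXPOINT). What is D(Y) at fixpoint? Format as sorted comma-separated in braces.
Answer: {}

Derivation:
pass 0 (initial): D(Y)={3,4,5,6,7}
pass 1: U {3,5,6,7}->{}; Y {3,4,5,6,7}->{}; Z {3,4,6}->{}
pass 2: no change
Fixpoint after 2 passes: D(Y) = {}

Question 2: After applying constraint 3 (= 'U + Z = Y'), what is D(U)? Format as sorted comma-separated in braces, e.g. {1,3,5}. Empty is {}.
Answer: {3}

Derivation:
Constraint 1 (Z < Y) on D(Z)={3,4,6} D(Y)={3,4,5,6,7}: Y {3,4,5,6,7}->{4,5,6,7}
Constraint 2 (Y != U) on D(Y)={4,5,6,7} D(U)={3,5,6,7}: no change
Constraint 3 (U + Z = Y) on D(U)={3,5,6,7} D(Z)={3,4,6} D(Y)={4,5,6,7}: U {3,5,6,7}->{3}; Z {3,4,6}->{3,4}; Y {4,5,6,7}->{6,7}
So after constraint 3: D(U) = {3}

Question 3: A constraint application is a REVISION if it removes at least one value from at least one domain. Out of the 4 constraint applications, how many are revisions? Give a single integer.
Constraint 1 (Z < Y) on D(Z)={3,4,6} D(Y)={3,4,5,6,7}: Y {3,4,5,6,7}->{4,5,6,7} => REVISION
Constraint 2 (Y != U) on D(Y)={4,5,6,7} D(U)={3,5,6,7}: no change => not a revision
Constraint 3 (U + Z = Y) on D(U)={3,5,6,7} D(Z)={3,4,6} D(Y)={4,5,6,7}: U {3,5,6,7}->{3}; Z {3,4,6}->{3,4}; Y {4,5,6,7}->{6,7} => REVISION
Constraint 4 (U + Y = Z) on D(U)={3} D(Y)={6,7} D(Z)={3,4}: U {3}->{}; Y {6,7}->{}; Z {3,4}->{} => REVISION
Total revisions = 3

Answer: 3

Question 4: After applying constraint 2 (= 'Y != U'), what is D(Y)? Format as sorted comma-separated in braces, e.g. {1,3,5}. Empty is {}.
Constraint 1 (Z < Y) on D(Z)={3,4,6} D(Y)={3,4,5,6,7}: Y {3,4,5,6,7}->{4,5,6,7}
Constraint 2 (Y != U) on D(Y)={4,5,6,7} D(U)={3,5,6,7}: no change
So after constraint 2: D(Y) = {4,5,6,7}

Answer: {4,5,6,7}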